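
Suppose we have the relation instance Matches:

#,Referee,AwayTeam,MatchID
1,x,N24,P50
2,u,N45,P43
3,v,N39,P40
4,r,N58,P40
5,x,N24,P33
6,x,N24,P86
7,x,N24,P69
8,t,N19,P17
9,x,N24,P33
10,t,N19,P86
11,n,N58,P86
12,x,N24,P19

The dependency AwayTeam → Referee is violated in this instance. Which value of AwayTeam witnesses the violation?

N58

AwayTeam=N24: rows 1, 5, 6, 7, 9, 12 → Referee = x, x, x, x, x, x ✓
AwayTeam=N45: row 2 → Referee = u ✓
AwayTeam=N39: row 3 → Referee = v ✓
AwayTeam=N58: rows 4, 11 → Referee takes values {r, n} — violation
AwayTeam=N19: rows 8, 10 → Referee = t, t ✓
The only AwayTeam value with inconsistent Referee is AwayTeam=N58.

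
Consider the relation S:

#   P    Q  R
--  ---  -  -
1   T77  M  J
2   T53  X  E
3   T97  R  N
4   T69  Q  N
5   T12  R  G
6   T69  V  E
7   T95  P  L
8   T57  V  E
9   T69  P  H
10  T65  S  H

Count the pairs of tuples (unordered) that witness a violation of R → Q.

4

R=E: violating pairs (2,6), (2,8) — 2 pairs.
R=N: violating pairs (3,4) — 1 pair.
R=H: violating pairs (9,10) — 1 pair.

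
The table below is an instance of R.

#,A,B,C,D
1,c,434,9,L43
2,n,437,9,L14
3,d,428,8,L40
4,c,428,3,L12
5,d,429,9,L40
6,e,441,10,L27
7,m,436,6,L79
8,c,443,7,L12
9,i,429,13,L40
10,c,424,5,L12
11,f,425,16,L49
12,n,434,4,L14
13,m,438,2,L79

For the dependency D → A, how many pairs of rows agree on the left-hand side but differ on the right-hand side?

2

D=L14: all 2 rows agree on A — 0 pairs.
D=L40: violating pairs (3,9), (5,9) — 2 pairs.
D=L12: all 3 rows agree on A — 0 pairs.
D=L79: all 2 rows agree on A — 0 pairs.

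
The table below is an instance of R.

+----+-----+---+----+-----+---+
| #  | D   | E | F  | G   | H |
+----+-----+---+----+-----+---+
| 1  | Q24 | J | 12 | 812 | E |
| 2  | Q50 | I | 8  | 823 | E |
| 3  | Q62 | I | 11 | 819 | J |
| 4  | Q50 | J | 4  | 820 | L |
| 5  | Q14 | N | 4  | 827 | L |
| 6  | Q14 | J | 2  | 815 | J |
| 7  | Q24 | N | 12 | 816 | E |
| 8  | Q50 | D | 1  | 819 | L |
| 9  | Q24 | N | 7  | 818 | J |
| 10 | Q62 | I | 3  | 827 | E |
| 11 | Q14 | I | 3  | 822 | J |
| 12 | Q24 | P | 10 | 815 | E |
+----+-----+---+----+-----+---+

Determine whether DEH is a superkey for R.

All 12 rows have distinct DEH values, so DEH → (all attributes) holds and DEH is a superkey.

Yes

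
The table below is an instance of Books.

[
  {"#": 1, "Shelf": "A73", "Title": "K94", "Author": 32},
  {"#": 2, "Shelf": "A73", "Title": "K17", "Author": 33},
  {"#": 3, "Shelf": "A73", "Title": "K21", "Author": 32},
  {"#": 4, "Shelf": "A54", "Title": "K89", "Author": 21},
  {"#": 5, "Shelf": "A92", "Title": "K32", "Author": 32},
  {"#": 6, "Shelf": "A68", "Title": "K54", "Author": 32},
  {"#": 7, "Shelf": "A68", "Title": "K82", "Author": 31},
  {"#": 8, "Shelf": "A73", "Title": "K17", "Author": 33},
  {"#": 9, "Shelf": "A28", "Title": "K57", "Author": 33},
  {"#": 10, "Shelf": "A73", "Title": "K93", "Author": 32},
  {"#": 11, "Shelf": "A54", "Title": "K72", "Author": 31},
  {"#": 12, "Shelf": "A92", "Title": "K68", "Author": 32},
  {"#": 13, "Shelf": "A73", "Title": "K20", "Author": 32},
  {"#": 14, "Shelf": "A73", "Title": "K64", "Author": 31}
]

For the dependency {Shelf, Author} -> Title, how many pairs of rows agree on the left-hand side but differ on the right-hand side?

7

(Shelf=A73, Author=32): violating pairs (1,3), (1,10), (1,13), (3,10), (3,13), (10,13) — 6 pairs.
(Shelf=A73, Author=33): all 2 rows agree on Title — 0 pairs.
(Shelf=A92, Author=32): violating pairs (5,12) — 1 pair.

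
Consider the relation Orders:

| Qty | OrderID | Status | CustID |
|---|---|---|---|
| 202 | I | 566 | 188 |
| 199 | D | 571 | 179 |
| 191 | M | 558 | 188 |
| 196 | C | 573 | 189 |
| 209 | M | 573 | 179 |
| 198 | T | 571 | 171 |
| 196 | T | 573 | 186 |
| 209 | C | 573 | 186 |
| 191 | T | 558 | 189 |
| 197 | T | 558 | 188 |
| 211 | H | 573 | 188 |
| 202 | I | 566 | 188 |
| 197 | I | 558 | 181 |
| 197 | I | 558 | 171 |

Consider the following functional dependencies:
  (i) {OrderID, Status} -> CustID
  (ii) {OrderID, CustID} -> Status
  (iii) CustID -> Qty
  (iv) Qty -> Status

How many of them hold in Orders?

(i) {OrderID, Status} -> CustID: (OrderID=C, Status=573): 2 rows → CustID takes values {189, 186} — violation; (OrderID=T, Status=558): 2 rows → CustID takes values {189, 188} — violation; (OrderID=I, Status=558): 2 rows → CustID takes values {181, 171} — violation — fails.
(ii) {OrderID, CustID} -> Status: every LHS value maps to a single RHS value — holds.
(iii) CustID -> Qty: CustID=188: 5 rows → Qty takes values {202, 191, 197, 211} — violation; CustID=179: 2 rows → Qty takes values {199, 209} — violation; CustID=189: 2 rows → Qty takes values {196, 191} — violation; CustID=171: 2 rows → Qty takes values {198, 197} — violation; CustID=186: 2 rows → Qty takes values {196, 209} — violation — fails.
(iv) Qty -> Status: every LHS value maps to a single RHS value — holds.
2 of the 4 dependencies hold.

2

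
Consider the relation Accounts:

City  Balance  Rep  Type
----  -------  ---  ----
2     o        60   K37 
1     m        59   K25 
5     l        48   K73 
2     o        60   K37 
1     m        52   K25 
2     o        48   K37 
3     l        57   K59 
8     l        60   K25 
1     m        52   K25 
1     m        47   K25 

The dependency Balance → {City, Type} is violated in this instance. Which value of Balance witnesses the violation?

l

Balance=o: 3 rows → {City,Type} = (2, K37), (2, K37), (2, K37) ✓
Balance=m: 4 rows → {City,Type} = (1, K25), (1, K25), (1, K25), (1, K25) ✓
Balance=l: 3 rows → {City,Type} takes values {(5, K73), (3, K59), (8, K25)} — violation
The only Balance value with inconsistent RHS is Balance=l.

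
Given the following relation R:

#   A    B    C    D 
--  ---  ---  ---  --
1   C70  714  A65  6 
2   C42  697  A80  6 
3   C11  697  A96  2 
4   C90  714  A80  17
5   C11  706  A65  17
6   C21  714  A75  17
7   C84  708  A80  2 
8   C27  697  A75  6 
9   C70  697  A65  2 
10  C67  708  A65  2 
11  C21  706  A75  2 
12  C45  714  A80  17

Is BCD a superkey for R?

No

Rows 4 and 12 have the same BCD value (B=714, C=A80, D=17) but are distinct tuples, so BCD does not determine every attribute — not a superkey.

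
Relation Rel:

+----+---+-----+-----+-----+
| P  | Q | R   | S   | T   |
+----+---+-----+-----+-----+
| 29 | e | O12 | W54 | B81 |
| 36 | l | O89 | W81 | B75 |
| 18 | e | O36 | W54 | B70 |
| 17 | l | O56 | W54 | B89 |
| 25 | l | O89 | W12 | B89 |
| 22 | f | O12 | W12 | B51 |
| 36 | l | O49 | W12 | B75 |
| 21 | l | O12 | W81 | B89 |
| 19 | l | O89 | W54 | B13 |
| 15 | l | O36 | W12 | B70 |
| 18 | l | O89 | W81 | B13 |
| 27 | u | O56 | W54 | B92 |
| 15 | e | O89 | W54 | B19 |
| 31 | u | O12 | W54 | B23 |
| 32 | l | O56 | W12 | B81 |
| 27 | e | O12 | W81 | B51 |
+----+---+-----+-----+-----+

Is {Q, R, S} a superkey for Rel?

No

Two distinct rows share (Q=l, R=O89, S=W81), so {Q, R, S} does not determine every attribute — not a superkey.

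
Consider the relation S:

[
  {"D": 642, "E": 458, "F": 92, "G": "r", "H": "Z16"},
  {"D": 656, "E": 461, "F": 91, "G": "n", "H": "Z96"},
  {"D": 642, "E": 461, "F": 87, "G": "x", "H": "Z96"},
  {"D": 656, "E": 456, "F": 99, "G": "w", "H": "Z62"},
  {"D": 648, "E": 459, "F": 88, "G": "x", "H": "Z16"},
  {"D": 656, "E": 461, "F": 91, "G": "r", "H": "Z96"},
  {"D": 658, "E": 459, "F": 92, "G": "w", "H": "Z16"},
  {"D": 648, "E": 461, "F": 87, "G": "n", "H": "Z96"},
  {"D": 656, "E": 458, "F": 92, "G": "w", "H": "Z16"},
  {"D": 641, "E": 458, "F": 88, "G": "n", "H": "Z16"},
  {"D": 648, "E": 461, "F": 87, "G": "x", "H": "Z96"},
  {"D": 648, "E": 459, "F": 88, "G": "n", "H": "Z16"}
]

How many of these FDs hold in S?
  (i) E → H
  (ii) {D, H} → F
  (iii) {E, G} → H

(i) E → H: every LHS value maps to a single RHS value — holds.
(ii) {D, H} → F: every LHS value maps to a single RHS value — holds.
(iii) {E, G} → H: every LHS value maps to a single RHS value — holds.
3 of the 3 dependencies hold.

3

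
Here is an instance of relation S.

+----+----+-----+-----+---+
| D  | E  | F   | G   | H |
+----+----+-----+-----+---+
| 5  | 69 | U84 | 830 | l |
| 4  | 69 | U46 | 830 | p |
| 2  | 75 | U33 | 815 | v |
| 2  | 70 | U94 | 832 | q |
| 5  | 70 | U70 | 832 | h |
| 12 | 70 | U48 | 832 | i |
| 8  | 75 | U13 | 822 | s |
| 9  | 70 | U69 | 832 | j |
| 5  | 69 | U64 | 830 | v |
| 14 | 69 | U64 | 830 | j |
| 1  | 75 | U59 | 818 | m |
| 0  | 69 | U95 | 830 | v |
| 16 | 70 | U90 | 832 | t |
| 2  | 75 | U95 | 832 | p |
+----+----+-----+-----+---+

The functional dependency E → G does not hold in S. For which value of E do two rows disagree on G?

75

E=69: 5 rows → G = 830, 830, 830, 830, 830 ✓
E=75: 4 rows → G takes values {815, 822, 818, 832} — violation
E=70: 5 rows → G = 832, 832, 832, 832, 832 ✓
The only E value with inconsistent G is E=75.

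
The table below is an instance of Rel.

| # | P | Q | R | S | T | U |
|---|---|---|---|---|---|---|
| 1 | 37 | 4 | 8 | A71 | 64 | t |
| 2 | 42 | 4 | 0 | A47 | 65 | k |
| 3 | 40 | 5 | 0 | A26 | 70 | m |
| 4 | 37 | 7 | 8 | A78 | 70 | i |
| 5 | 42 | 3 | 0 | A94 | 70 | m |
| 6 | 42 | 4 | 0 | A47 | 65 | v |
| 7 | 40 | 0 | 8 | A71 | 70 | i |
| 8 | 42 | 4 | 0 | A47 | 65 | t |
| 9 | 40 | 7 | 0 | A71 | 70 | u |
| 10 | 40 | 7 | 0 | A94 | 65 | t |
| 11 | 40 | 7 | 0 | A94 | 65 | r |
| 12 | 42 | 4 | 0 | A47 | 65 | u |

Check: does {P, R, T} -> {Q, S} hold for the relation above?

(P=37, R=8, T=64): row 1 → {Q,S} = (4, A71) ✓
(P=42, R=0, T=65): rows 2, 6, 8, 12 → {Q,S} = (4, A47), (4, A47), (4, A47), (4, A47) ✓
(P=40, R=0, T=70): rows 3, 9 → {Q,S} takes values {(5, A26), (7, A71)} — violation
(P=37, R=8, T=70): row 4 → {Q,S} = (7, A78) ✓
(P=42, R=0, T=70): row 5 → {Q,S} = (3, A94) ✓
(P=40, R=8, T=70): row 7 → {Q,S} = (0, A71) ✓
(P=40, R=0, T=65): rows 10, 11 → {Q,S} = (7, A94), (7, A94) ✓
Two rows agree on {P, R, T} but differ on {Q, S}, so {P, R, T} -> {Q, S} does not hold.

No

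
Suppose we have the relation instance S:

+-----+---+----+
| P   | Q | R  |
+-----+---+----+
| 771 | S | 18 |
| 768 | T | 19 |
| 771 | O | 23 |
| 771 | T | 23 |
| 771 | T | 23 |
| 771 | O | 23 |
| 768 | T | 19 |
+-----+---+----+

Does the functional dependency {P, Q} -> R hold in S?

Yes

(P=771, Q=S): 1 row → R = 18 ✓
(P=768, Q=T): 2 rows → R = 19, 19 ✓
(P=771, Q=O): 2 rows → R = 23, 23 ✓
(P=771, Q=T): 2 rows → R = 23, 23 ✓
Every {P, Q} value is associated with a single R value, so {P, Q} -> R holds.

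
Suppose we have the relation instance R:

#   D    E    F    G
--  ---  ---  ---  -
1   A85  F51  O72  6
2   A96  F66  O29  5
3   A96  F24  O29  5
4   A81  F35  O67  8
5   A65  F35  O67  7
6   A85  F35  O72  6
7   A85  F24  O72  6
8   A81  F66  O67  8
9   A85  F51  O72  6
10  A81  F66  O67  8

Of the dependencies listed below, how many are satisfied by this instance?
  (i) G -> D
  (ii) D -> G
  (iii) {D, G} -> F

(i) G -> D: every LHS value maps to a single RHS value — holds.
(ii) D -> G: every LHS value maps to a single RHS value — holds.
(iii) {D, G} -> F: every LHS value maps to a single RHS value — holds.
3 of the 3 dependencies hold.

3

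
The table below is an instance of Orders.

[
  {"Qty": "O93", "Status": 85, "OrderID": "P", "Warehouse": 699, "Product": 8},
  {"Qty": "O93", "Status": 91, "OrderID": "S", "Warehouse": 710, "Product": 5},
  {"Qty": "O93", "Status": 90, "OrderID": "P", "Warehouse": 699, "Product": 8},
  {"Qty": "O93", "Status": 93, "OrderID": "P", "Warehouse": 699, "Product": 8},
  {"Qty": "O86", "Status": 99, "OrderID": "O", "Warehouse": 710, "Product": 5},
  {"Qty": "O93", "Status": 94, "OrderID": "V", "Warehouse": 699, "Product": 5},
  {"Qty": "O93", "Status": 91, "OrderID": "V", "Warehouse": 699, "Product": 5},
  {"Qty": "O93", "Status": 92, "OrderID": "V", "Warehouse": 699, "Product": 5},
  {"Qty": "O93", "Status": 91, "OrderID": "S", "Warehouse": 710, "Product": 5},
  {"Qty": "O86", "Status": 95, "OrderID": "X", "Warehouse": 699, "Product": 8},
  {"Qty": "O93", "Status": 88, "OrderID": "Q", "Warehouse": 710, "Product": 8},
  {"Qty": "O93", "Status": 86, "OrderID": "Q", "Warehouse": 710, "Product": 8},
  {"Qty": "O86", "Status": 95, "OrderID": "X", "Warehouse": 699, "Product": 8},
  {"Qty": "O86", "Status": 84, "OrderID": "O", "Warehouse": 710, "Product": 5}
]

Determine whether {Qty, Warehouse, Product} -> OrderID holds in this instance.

(Qty=O93, Warehouse=699, Product=8): 3 rows → OrderID = P, P, P ✓
(Qty=O93, Warehouse=710, Product=5): 2 rows → OrderID = S, S ✓
(Qty=O86, Warehouse=710, Product=5): 2 rows → OrderID = O, O ✓
(Qty=O93, Warehouse=699, Product=5): 3 rows → OrderID = V, V, V ✓
(Qty=O86, Warehouse=699, Product=8): 2 rows → OrderID = X, X ✓
(Qty=O93, Warehouse=710, Product=8): 2 rows → OrderID = Q, Q ✓
Every {Qty, Warehouse, Product} value is associated with a single OrderID value, so {Qty, Warehouse, Product} -> OrderID holds.

Yes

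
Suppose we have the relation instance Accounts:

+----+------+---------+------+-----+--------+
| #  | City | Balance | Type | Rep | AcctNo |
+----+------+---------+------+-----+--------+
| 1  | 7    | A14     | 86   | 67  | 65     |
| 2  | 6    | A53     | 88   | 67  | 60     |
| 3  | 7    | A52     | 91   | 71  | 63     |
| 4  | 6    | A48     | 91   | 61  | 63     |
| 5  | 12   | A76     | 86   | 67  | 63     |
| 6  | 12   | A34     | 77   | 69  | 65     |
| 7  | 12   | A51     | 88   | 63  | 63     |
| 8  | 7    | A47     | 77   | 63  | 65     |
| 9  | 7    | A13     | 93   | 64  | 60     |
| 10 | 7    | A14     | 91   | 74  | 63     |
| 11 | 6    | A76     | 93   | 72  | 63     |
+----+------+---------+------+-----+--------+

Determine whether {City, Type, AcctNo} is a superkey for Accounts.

No

Rows 3 and 10 have the same {City, Type, AcctNo} value (City=7, Type=91, AcctNo=63) but are distinct tuples, so {City, Type, AcctNo} does not determine every attribute — not a superkey.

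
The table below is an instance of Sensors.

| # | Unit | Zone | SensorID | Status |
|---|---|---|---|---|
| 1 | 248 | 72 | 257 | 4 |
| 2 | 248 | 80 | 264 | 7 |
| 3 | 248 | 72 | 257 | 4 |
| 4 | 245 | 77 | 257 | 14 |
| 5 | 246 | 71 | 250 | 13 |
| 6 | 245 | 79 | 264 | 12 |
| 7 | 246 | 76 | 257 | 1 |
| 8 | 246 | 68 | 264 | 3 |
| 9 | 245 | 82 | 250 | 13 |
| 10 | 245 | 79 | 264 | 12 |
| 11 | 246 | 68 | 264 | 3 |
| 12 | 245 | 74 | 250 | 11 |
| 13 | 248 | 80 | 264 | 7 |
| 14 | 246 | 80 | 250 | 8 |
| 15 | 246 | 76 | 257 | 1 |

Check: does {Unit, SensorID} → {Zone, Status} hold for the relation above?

No

(Unit=248, SensorID=257): rows 1, 3 → {Zone,Status} = (72, 4), (72, 4) ✓
(Unit=248, SensorID=264): rows 2, 13 → {Zone,Status} = (80, 7), (80, 7) ✓
(Unit=245, SensorID=257): row 4 → {Zone,Status} = (77, 14) ✓
(Unit=246, SensorID=250): rows 5, 14 → {Zone,Status} takes values {(71, 13), (80, 8)} — violation
(Unit=245, SensorID=264): rows 6, 10 → {Zone,Status} = (79, 12), (79, 12) ✓
(Unit=246, SensorID=257): rows 7, 15 → {Zone,Status} = (76, 1), (76, 1) ✓
(Unit=246, SensorID=264): rows 8, 11 → {Zone,Status} = (68, 3), (68, 3) ✓
(Unit=245, SensorID=250): rows 9, 12 → {Zone,Status} takes values {(82, 13), (74, 11)} — violation
Two rows agree on {Unit, SensorID} but differ on {Zone, Status}, so {Unit, SensorID} → {Zone, Status} does not hold.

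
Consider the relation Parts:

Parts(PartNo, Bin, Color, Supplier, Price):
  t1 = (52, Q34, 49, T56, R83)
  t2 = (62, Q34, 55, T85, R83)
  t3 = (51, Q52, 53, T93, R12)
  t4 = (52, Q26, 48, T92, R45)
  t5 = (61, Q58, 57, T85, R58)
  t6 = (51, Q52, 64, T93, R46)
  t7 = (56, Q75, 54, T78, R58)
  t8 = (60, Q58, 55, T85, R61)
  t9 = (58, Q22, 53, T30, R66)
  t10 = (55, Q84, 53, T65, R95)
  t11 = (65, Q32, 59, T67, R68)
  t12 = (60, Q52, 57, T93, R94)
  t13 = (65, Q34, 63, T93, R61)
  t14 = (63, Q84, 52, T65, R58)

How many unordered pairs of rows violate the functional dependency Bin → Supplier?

3

Bin=Q34: violating pairs (1,2), (1,13), (2,13) — 3 pairs.
Bin=Q52: all 3 rows agree on Supplier — 0 pairs.
Bin=Q58: all 2 rows agree on Supplier — 0 pairs.
Bin=Q84: all 2 rows agree on Supplier — 0 pairs.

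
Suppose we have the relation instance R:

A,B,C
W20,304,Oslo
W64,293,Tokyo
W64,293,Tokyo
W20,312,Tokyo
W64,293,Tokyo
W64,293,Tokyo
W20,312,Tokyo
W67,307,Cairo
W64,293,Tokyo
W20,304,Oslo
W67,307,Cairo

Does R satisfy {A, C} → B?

(A=W20, C=Oslo): 2 rows → B = 304, 304 ✓
(A=W64, C=Tokyo): 5 rows → B = 293, 293, 293, 293, 293 ✓
(A=W20, C=Tokyo): 2 rows → B = 312, 312 ✓
(A=W67, C=Cairo): 2 rows → B = 307, 307 ✓
Every {A, C} value is associated with a single B value, so {A, C} → B holds.

Yes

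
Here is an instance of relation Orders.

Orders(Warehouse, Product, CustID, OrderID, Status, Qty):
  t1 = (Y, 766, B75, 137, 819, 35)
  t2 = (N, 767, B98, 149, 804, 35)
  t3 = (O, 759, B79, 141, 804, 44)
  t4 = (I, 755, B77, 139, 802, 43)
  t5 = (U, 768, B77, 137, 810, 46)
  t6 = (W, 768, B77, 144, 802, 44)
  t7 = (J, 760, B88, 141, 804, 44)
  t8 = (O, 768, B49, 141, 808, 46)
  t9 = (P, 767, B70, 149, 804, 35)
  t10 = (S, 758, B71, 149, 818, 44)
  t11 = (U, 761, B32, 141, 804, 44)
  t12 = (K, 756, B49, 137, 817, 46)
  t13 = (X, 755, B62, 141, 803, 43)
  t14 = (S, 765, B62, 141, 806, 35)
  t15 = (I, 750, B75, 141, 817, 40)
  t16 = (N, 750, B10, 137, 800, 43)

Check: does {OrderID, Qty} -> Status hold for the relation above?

(OrderID=137, Qty=35): row 1 → Status = 819 ✓
(OrderID=149, Qty=35): rows 2, 9 → Status = 804, 804 ✓
(OrderID=141, Qty=44): rows 3, 7, 11 → Status = 804, 804, 804 ✓
(OrderID=139, Qty=43): row 4 → Status = 802 ✓
(OrderID=137, Qty=46): rows 5, 12 → Status takes values {810, 817} — violation
(OrderID=144, Qty=44): row 6 → Status = 802 ✓
(OrderID=141, Qty=46): row 8 → Status = 808 ✓
(OrderID=149, Qty=44): row 10 → Status = 818 ✓
(OrderID=141, Qty=43): row 13 → Status = 803 ✓
(OrderID=141, Qty=35): row 14 → Status = 806 ✓
(OrderID=141, Qty=40): row 15 → Status = 817 ✓
(OrderID=137, Qty=43): row 16 → Status = 800 ✓
Two rows agree on {OrderID, Qty} but differ on Status, so {OrderID, Qty} -> Status does not hold.

No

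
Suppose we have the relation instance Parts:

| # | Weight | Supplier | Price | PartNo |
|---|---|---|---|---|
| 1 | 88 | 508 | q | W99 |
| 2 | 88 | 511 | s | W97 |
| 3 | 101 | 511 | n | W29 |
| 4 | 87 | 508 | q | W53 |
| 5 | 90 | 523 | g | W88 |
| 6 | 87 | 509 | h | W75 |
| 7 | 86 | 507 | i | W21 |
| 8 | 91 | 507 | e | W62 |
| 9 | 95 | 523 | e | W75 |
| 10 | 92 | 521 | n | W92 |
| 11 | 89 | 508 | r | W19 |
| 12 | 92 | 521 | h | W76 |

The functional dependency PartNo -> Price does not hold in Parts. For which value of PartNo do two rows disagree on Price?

PartNo=W99: row 1 → Price = q ✓
PartNo=W97: row 2 → Price = s ✓
PartNo=W29: row 3 → Price = n ✓
PartNo=W53: row 4 → Price = q ✓
PartNo=W88: row 5 → Price = g ✓
PartNo=W75: rows 6, 9 → Price takes values {h, e} — violation
PartNo=W21: row 7 → Price = i ✓
PartNo=W62: row 8 → Price = e ✓
PartNo=W92: row 10 → Price = n ✓
PartNo=W19: row 11 → Price = r ✓
PartNo=W76: row 12 → Price = h ✓
The only PartNo value with inconsistent Price is PartNo=W75.

W75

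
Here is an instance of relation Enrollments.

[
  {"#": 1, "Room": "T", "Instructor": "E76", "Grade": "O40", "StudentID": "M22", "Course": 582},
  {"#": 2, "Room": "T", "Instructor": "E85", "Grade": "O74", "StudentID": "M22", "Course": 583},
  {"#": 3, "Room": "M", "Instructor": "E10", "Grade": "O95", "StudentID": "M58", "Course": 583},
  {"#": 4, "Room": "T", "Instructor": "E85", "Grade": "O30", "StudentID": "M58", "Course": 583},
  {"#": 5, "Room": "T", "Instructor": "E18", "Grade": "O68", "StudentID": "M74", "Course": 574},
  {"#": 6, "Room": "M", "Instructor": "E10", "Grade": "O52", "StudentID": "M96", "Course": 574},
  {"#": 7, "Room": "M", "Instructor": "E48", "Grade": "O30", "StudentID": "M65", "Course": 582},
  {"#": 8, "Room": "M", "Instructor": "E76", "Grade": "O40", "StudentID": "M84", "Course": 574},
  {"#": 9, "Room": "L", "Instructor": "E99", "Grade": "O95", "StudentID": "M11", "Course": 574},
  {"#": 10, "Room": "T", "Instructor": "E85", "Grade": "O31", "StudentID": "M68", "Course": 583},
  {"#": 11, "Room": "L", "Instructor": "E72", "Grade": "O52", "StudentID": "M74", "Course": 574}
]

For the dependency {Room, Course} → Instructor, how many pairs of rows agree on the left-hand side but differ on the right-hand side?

2

(Room=T, Course=583): all 3 rows agree on Instructor — 0 pairs.
(Room=M, Course=574): violating pairs (6,8) — 1 pair.
(Room=L, Course=574): violating pairs (9,11) — 1 pair.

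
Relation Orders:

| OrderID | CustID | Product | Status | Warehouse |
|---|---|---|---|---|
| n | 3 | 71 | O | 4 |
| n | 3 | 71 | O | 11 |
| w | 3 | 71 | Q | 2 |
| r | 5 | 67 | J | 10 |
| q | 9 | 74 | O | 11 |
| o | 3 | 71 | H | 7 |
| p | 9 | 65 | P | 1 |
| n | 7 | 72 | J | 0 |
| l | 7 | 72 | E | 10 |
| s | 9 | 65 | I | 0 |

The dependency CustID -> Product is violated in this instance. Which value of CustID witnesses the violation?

9

CustID=3: 4 rows → Product = 71, 71, 71, 71 ✓
CustID=5: 1 row → Product = 67 ✓
CustID=9: 3 rows → Product takes values {74, 65} — violation
CustID=7: 2 rows → Product = 72, 72 ✓
The only CustID value with inconsistent Product is CustID=9.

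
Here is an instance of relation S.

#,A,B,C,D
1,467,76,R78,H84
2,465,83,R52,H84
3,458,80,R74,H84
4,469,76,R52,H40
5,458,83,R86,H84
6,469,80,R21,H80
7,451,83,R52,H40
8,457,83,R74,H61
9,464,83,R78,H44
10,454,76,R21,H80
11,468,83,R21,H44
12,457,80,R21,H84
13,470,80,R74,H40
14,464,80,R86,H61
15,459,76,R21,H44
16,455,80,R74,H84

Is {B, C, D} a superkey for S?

Rows 3 and 16 have the same {B, C, D} value (B=80, C=R74, D=H84) but are distinct tuples, so {B, C, D} does not determine every attribute — not a superkey.

No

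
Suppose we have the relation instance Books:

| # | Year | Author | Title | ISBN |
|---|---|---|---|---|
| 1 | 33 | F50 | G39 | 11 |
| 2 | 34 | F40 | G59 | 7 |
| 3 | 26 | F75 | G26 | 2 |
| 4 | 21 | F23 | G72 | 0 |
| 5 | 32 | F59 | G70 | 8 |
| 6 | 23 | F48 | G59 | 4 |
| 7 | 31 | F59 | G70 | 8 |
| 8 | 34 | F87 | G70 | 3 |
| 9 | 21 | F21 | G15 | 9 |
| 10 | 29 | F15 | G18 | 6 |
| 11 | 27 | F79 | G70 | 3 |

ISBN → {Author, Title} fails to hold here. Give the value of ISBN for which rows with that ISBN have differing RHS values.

3

ISBN=11: row 1 → {Author,Title} = (F50, G39) ✓
ISBN=7: row 2 → {Author,Title} = (F40, G59) ✓
ISBN=2: row 3 → {Author,Title} = (F75, G26) ✓
ISBN=0: row 4 → {Author,Title} = (F23, G72) ✓
ISBN=8: rows 5, 7 → {Author,Title} = (F59, G70), (F59, G70) ✓
ISBN=4: row 6 → {Author,Title} = (F48, G59) ✓
ISBN=3: rows 8, 11 → {Author,Title} takes values {(F87, G70), (F79, G70)} — violation
ISBN=9: row 9 → {Author,Title} = (F21, G15) ✓
ISBN=6: row 10 → {Author,Title} = (F15, G18) ✓
The only ISBN value with inconsistent RHS is ISBN=3.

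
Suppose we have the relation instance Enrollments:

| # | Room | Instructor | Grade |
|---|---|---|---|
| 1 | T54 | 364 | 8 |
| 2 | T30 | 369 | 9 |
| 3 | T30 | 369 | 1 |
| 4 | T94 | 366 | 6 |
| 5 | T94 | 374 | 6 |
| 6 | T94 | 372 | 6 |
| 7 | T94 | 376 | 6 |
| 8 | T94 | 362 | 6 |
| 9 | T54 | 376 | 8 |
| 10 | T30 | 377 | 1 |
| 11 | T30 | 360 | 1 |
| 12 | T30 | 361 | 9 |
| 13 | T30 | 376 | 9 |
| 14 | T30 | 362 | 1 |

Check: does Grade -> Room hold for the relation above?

Yes

Grade=8: rows 1, 9 → Room = T54, T54 ✓
Grade=9: rows 2, 12, 13 → Room = T30, T30, T30 ✓
Grade=1: rows 3, 10, 11, 14 → Room = T30, T30, T30, T30 ✓
Grade=6: rows 4, 5, 6, 7, 8 → Room = T94, T94, T94, T94, T94 ✓
Every Grade value is associated with a single Room value, so Grade -> Room holds.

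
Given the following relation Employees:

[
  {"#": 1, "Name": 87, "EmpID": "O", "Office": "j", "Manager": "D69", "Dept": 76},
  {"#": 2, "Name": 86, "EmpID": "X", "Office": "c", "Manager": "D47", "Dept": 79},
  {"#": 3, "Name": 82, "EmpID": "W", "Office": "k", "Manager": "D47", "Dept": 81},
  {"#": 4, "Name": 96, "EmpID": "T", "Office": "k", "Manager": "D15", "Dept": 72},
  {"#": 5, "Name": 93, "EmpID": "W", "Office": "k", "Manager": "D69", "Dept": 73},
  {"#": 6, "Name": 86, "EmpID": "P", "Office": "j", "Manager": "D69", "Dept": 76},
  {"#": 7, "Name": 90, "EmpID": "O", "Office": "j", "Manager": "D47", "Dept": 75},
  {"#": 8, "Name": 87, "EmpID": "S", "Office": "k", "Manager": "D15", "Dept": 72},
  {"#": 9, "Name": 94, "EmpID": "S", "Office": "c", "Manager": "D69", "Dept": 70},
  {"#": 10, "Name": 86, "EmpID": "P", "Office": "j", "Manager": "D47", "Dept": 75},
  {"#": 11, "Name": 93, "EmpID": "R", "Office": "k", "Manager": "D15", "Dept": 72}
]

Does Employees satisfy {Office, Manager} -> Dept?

Yes

(Office=j, Manager=D69): rows 1, 6 → Dept = 76, 76 ✓
(Office=c, Manager=D47): row 2 → Dept = 79 ✓
(Office=k, Manager=D47): row 3 → Dept = 81 ✓
(Office=k, Manager=D15): rows 4, 8, 11 → Dept = 72, 72, 72 ✓
(Office=k, Manager=D69): row 5 → Dept = 73 ✓
(Office=j, Manager=D47): rows 7, 10 → Dept = 75, 75 ✓
(Office=c, Manager=D69): row 9 → Dept = 70 ✓
Every {Office, Manager} value is associated with a single Dept value, so {Office, Manager} -> Dept holds.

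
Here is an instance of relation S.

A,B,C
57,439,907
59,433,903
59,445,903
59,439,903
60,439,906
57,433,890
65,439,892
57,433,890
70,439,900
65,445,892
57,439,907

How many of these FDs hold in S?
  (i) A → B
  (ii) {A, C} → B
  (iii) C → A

1

(i) A → B: A=57: 4 rows → B takes values {439, 433} — violation; A=59: 3 rows → B takes values {433, 445, 439} — violation; A=65: 2 rows → B takes values {439, 445} — violation — fails.
(ii) {A, C} → B: (A=59, C=903): 3 rows → B takes values {433, 445, 439} — violation; (A=65, C=892): 2 rows → B takes values {439, 445} — violation — fails.
(iii) C → A: every LHS value maps to a single RHS value — holds.
1 of the 3 dependencies holds.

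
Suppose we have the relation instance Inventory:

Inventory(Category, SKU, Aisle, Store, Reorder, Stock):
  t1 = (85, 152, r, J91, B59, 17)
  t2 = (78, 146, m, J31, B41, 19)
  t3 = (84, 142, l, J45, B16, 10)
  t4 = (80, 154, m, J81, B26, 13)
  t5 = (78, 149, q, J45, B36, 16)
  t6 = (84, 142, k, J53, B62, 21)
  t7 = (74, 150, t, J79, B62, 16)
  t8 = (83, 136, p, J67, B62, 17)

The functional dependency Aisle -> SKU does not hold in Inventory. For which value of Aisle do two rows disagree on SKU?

m

Aisle=r: row 1 → SKU = 152 ✓
Aisle=m: rows 2, 4 → SKU takes values {146, 154} — violation
Aisle=l: row 3 → SKU = 142 ✓
Aisle=q: row 5 → SKU = 149 ✓
Aisle=k: row 6 → SKU = 142 ✓
Aisle=t: row 7 → SKU = 150 ✓
Aisle=p: row 8 → SKU = 136 ✓
The only Aisle value with inconsistent SKU is Aisle=m.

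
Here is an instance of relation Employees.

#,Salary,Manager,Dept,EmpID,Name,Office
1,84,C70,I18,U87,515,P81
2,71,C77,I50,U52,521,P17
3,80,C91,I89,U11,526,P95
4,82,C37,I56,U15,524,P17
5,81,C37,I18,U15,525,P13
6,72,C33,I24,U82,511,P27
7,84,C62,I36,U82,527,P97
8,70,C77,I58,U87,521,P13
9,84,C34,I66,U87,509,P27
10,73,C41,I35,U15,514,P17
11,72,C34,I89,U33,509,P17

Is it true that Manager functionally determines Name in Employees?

Manager=C70: row 1 → Name = 515 ✓
Manager=C77: rows 2, 8 → Name = 521, 521 ✓
Manager=C91: row 3 → Name = 526 ✓
Manager=C37: rows 4, 5 → Name takes values {524, 525} — violation
Manager=C33: row 6 → Name = 511 ✓
Manager=C62: row 7 → Name = 527 ✓
Manager=C34: rows 9, 11 → Name = 509, 509 ✓
Manager=C41: row 10 → Name = 514 ✓
Two rows agree on Manager but differ on Name, so Manager -> Name does not hold.

No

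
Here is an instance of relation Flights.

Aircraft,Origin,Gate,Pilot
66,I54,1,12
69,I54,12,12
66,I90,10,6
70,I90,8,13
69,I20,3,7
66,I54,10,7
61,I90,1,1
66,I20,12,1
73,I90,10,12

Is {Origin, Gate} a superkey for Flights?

Two distinct rows share (Origin=I90, Gate=10), so {Origin, Gate} does not determine every attribute — not a superkey.

No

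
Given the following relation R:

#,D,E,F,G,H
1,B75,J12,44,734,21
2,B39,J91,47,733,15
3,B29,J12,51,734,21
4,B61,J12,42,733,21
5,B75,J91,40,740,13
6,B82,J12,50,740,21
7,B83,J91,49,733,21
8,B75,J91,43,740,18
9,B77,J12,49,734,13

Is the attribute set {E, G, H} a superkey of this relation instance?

Rows 1 and 3 have the same {E, G, H} value (E=J12, G=734, H=21) but are distinct tuples, so {E, G, H} does not determine every attribute — not a superkey.

No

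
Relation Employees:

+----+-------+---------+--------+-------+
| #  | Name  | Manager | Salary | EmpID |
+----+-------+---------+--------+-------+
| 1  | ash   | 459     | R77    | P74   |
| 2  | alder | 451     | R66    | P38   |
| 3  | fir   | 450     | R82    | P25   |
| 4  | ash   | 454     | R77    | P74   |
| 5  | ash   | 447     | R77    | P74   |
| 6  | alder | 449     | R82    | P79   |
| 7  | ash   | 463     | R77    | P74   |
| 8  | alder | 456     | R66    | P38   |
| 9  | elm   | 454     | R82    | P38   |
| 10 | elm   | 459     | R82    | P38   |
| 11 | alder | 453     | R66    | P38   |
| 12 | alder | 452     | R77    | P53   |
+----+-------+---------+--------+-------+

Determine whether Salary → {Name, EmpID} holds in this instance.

Salary=R77: rows 1, 4, 5, 7, 12 → {Name,EmpID} takes values {(ash, P74), (alder, P53)} — violation
Salary=R66: rows 2, 8, 11 → {Name,EmpID} = (alder, P38), (alder, P38), (alder, P38) ✓
Salary=R82: rows 3, 6, 9, 10 → {Name,EmpID} takes values {(fir, P25), (alder, P79), (elm, P38)} — violation
Two rows agree on Salary but differ on {Name, EmpID}, so Salary → {Name, EmpID} does not hold.

No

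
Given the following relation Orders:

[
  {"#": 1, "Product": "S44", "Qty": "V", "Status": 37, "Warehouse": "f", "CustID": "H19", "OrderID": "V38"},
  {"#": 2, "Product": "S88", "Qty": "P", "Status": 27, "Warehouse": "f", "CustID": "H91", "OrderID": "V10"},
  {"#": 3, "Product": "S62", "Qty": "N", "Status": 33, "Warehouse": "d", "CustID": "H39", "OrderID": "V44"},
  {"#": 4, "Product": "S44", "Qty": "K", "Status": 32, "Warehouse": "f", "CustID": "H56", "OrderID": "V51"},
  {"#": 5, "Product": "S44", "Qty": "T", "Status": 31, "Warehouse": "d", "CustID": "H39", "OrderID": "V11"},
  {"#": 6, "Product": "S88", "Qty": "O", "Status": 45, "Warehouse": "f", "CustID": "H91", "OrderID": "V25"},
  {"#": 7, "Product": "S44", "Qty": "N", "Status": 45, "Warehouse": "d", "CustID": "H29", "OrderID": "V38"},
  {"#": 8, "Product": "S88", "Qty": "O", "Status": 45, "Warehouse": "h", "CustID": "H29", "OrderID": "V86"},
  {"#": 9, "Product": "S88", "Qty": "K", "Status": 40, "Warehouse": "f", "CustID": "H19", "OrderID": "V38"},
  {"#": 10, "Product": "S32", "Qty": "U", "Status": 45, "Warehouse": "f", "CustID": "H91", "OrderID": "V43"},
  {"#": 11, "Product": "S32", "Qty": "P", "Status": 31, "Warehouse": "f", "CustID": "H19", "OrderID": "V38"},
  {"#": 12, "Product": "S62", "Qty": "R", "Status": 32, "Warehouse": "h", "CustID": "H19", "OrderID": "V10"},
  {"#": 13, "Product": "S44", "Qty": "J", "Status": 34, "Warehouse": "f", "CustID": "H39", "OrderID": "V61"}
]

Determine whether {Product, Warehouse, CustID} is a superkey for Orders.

No

Rows 2 and 6 have the same {Product, Warehouse, CustID} value (Product=S88, Warehouse=f, CustID=H91) but are distinct tuples, so {Product, Warehouse, CustID} does not determine every attribute — not a superkey.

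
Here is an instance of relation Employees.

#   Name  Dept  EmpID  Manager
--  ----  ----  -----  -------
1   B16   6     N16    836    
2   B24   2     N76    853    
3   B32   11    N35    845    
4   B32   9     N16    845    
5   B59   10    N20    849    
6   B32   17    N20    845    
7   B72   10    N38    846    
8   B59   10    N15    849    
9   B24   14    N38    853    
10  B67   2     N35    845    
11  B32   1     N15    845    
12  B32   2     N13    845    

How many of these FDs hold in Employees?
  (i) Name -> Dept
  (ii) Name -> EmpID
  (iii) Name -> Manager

(i) Name -> Dept: Name=B24: rows 2, 9 → Dept takes values {2, 14} — violation; Name=B32: rows 3, 4, 6, 11, 12 → Dept takes values {11, 9, 17, 1, 2} — violation — fails.
(ii) Name -> EmpID: Name=B24: rows 2, 9 → EmpID takes values {N76, N38} — violation; Name=B32: rows 3, 4, 6, 11, 12 → EmpID takes values {N35, N16, N20, N15, N13} — violation; Name=B59: rows 5, 8 → EmpID takes values {N20, N15} — violation — fails.
(iii) Name -> Manager: every LHS value maps to a single RHS value — holds.
1 of the 3 dependencies holds.

1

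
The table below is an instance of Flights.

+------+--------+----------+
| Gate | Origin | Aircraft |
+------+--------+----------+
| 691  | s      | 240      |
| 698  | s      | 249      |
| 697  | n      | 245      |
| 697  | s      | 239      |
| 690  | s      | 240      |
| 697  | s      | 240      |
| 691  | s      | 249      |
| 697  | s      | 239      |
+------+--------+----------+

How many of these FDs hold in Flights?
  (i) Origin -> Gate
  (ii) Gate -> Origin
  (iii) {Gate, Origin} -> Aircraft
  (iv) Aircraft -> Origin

1

(i) Origin -> Gate: Origin=s: 7 rows → Gate takes values {691, 698, 697, 690} — violation — fails.
(ii) Gate -> Origin: Gate=697: 4 rows → Origin takes values {n, s} — violation — fails.
(iii) {Gate, Origin} -> Aircraft: (Gate=691, Origin=s): 2 rows → Aircraft takes values {240, 249} — violation; (Gate=697, Origin=s): 3 rows → Aircraft takes values {239, 240} — violation — fails.
(iv) Aircraft -> Origin: every LHS value maps to a single RHS value — holds.
1 of the 4 dependencies holds.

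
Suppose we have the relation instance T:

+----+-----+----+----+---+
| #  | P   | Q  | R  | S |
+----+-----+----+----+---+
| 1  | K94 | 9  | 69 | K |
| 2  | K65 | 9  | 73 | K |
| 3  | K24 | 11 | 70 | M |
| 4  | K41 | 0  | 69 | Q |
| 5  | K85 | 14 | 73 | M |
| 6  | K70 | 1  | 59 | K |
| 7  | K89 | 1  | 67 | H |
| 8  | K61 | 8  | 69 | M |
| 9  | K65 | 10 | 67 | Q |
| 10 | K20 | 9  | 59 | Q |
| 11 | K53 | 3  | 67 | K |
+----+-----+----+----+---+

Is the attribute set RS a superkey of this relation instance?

Yes

All 11 rows have distinct RS values, so RS → (all attributes) holds and RS is a superkey.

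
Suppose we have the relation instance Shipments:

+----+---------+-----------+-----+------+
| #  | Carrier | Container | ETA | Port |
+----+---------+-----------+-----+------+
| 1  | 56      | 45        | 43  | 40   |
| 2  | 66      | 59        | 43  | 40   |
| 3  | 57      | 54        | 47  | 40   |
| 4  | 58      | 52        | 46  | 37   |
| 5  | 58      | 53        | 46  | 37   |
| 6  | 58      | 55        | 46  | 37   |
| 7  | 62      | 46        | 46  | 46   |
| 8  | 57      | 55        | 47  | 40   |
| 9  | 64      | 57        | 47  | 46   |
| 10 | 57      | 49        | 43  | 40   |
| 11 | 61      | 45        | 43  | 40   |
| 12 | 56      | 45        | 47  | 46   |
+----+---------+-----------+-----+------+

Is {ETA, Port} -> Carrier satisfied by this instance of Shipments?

No

(ETA=43, Port=40): rows 1, 2, 10, 11 → Carrier takes values {56, 66, 57, 61} — violation
(ETA=47, Port=40): rows 3, 8 → Carrier = 57, 57 ✓
(ETA=46, Port=37): rows 4, 5, 6 → Carrier = 58, 58, 58 ✓
(ETA=46, Port=46): row 7 → Carrier = 62 ✓
(ETA=47, Port=46): rows 9, 12 → Carrier takes values {64, 56} — violation
Two rows agree on {ETA, Port} but differ on Carrier, so {ETA, Port} -> Carrier does not hold.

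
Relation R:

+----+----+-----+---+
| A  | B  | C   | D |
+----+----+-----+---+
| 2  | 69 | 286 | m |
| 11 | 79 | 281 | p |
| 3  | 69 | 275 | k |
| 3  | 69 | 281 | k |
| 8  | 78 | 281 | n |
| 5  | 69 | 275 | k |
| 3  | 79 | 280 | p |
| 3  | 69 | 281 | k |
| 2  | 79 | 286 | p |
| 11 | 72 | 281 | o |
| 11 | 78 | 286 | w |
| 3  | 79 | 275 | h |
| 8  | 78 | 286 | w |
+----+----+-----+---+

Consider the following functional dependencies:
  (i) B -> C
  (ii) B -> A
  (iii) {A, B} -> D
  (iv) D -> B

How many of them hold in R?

1

(i) B -> C: B=69: 5 rows → C takes values {286, 275, 281} — violation; B=79: 4 rows → C takes values {281, 280, 286, 275} — violation; B=78: 3 rows → C takes values {281, 286} — violation — fails.
(ii) B -> A: B=69: 5 rows → A takes values {2, 3, 5} — violation; B=79: 4 rows → A takes values {11, 3, 2} — violation; B=78: 3 rows → A takes values {8, 11} — violation — fails.
(iii) {A, B} -> D: (A=8, B=78): 2 rows → D takes values {n, w} — violation; (A=3, B=79): 2 rows → D takes values {p, h} — violation — fails.
(iv) D -> B: every LHS value maps to a single RHS value — holds.
1 of the 4 dependencies holds.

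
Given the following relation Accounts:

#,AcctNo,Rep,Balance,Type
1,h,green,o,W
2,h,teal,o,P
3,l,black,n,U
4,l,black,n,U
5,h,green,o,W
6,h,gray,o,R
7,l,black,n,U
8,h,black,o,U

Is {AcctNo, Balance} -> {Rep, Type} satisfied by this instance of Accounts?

No

(AcctNo=h, Balance=o): rows 1, 2, 5, 6, 8 → {Rep,Type} takes values {(green, W), (teal, P), (gray, R), (black, U)} — violation
(AcctNo=l, Balance=n): rows 3, 4, 7 → {Rep,Type} = (black, U), (black, U), (black, U) ✓
Two rows agree on {AcctNo, Balance} but differ on {Rep, Type}, so {AcctNo, Balance} -> {Rep, Type} does not hold.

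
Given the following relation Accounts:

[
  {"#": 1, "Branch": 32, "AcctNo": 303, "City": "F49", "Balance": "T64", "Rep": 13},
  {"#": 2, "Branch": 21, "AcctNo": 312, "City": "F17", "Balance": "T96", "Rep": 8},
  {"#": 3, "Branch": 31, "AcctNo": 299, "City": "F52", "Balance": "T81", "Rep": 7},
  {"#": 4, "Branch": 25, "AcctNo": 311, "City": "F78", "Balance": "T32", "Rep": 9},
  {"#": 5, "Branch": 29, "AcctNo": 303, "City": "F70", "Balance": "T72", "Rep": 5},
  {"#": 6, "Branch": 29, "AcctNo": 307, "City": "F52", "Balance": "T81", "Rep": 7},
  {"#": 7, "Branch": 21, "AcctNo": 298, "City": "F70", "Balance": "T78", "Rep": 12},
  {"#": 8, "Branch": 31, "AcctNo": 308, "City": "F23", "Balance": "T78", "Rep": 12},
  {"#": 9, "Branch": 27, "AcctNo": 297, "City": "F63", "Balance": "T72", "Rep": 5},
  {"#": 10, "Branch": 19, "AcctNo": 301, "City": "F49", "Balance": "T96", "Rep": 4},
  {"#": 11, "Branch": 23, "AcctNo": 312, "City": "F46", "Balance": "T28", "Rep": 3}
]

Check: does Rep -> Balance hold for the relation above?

Rep=13: row 1 → Balance = T64 ✓
Rep=8: row 2 → Balance = T96 ✓
Rep=7: rows 3, 6 → Balance = T81, T81 ✓
Rep=9: row 4 → Balance = T32 ✓
Rep=5: rows 5, 9 → Balance = T72, T72 ✓
Rep=12: rows 7, 8 → Balance = T78, T78 ✓
Rep=4: row 10 → Balance = T96 ✓
Rep=3: row 11 → Balance = T28 ✓
Every Rep value is associated with a single Balance value, so Rep -> Balance holds.

Yes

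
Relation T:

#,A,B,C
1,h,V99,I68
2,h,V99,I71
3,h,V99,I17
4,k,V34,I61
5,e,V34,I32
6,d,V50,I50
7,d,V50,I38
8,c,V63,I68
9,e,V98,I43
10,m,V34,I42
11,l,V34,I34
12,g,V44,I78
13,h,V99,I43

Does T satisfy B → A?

No

B=V99: rows 1, 2, 3, 13 → A = h, h, h, h ✓
B=V34: rows 4, 5, 10, 11 → A takes values {k, e, m, l} — violation
B=V50: rows 6, 7 → A = d, d ✓
B=V63: row 8 → A = c ✓
B=V98: row 9 → A = e ✓
B=V44: row 12 → A = g ✓
Two rows agree on B but differ on A, so B → A does not hold.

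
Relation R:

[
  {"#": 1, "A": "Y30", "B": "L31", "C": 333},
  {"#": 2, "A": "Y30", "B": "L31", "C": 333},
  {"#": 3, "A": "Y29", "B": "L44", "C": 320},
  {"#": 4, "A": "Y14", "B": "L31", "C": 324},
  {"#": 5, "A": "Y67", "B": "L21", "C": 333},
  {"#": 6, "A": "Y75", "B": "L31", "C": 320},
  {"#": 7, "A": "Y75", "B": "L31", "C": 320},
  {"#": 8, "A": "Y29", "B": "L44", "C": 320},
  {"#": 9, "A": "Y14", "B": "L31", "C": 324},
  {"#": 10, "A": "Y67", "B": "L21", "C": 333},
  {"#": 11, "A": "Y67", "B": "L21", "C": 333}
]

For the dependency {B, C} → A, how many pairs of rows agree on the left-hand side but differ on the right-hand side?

0

(B=L31, C=333): all 2 rows agree on A — 0 pairs.
(B=L44, C=320): all 2 rows agree on A — 0 pairs.
(B=L31, C=324): all 2 rows agree on A — 0 pairs.
(B=L21, C=333): all 3 rows agree on A — 0 pairs.
(B=L31, C=320): all 2 rows agree on A — 0 pairs.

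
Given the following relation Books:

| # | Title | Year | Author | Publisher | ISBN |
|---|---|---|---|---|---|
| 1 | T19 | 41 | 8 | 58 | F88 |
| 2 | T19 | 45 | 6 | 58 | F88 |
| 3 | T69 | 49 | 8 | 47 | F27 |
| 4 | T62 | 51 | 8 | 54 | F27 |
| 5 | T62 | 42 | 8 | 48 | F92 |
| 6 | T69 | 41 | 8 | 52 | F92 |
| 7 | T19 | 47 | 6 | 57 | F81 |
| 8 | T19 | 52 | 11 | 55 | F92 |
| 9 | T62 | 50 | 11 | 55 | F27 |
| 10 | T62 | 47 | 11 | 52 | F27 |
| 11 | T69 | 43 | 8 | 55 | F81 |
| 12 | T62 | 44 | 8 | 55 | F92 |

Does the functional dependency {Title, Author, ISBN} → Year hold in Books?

No

(Title=T19, Author=8, ISBN=F88): row 1 → Year = 41 ✓
(Title=T19, Author=6, ISBN=F88): row 2 → Year = 45 ✓
(Title=T69, Author=8, ISBN=F27): row 3 → Year = 49 ✓
(Title=T62, Author=8, ISBN=F27): row 4 → Year = 51 ✓
(Title=T62, Author=8, ISBN=F92): rows 5, 12 → Year takes values {42, 44} — violation
(Title=T69, Author=8, ISBN=F92): row 6 → Year = 41 ✓
(Title=T19, Author=6, ISBN=F81): row 7 → Year = 47 ✓
(Title=T19, Author=11, ISBN=F92): row 8 → Year = 52 ✓
(Title=T62, Author=11, ISBN=F27): rows 9, 10 → Year takes values {50, 47} — violation
(Title=T69, Author=8, ISBN=F81): row 11 → Year = 43 ✓
Two rows agree on {Title, Author, ISBN} but differ on Year, so {Title, Author, ISBN} → Year does not hold.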